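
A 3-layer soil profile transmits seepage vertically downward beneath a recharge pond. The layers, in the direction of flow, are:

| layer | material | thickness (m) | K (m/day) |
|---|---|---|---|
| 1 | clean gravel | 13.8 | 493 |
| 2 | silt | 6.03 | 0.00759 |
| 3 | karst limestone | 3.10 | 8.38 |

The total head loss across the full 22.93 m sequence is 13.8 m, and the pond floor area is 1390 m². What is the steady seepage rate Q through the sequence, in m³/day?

Flow is perpendicular to layering, so the layers act in series and the equivalent K is the thickness-weighted harmonic mean.
Total thickness L = 13.8 + 6.03 + 3.10 = 22.93 m.
Σ(b_i/K_i) = 13.8/493 + 6.03/0.00759 + 3.10/8.38 = 794.9 d.
K_eq = L / Σ(b_i/K_i) = 22.93 / 794.9 = 0.02885 m/day.
Q = K_eq · A · (Δh/L) = 0.02885 × 1390 × (13.8/22.93) = 24.13 m³/day.

24.1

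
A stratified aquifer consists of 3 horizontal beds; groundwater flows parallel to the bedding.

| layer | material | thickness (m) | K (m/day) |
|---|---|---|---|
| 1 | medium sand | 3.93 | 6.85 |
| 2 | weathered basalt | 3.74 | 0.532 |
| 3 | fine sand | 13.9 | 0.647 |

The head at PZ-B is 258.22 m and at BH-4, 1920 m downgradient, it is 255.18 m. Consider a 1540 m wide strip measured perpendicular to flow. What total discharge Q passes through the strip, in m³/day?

Flow is parallel to layering, so each bed carries its own Darcy discharge and the transmissivities add.
Σ(K_i·b_i) = 6.85×3.93 + 0.532×3.74 + 0.647×13.9 = 37.90 m²/day.
Hydraulic gradient i = (258.22 − 255.18) / 1920 = 3.04 / 1920 = 0.001583.
Q = Σ(K_i·b_i) · W · i = 37.90 × 1540 × 0.001583 = 92.42 m³/day.

92.4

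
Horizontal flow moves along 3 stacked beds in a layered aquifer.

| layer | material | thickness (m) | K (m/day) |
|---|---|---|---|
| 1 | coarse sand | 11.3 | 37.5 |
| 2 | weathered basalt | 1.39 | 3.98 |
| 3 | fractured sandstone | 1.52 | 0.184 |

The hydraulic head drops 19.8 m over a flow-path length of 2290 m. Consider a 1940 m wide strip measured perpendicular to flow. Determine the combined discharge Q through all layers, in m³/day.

Flow is parallel to layering, so each bed carries its own Darcy discharge and the transmissivities add.
Σ(K_i·b_i) = 37.5×11.3 + 3.98×1.39 + 0.184×1.52 = 429.6 m²/day.
Hydraulic gradient i = Δh / L = 19.8 / 2290 = 0.008646.
Q = Σ(K_i·b_i) · W · i = 429.6 × 1940 × 0.008646 = 7205 m³/day.

7210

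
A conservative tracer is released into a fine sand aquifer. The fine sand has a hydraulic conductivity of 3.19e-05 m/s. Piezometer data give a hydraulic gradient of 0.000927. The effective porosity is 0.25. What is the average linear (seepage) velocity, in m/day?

0.0102

Convert K: 3.19e-05 m/s × 86400 = 2.756 m/day.
Hydraulic gradient i = 0.000927.
Darcy flux q = K · i = 2.756 × 0.0009270 = 0.002555 m/day.
Seepage velocity v = q / n_e = 0.002555 / 0.25 = 0.01022 m/day.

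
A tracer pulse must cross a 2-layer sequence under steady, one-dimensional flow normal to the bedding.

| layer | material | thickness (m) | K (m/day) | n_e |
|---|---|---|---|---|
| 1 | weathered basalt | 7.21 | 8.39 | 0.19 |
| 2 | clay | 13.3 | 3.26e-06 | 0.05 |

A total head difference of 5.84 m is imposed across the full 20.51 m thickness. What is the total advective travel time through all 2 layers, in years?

3890

With flow normal to the layers, continuity requires the same specific discharge q through every layer.
Σ(b_i/K_i) = 7.21/8.39 + 13.3/3.26e-06 = 4.080e+06 d.
q = Δh / Σ(b_i/K_i) = 5.84 / 4.080e+06 = 1.431e-06 m/day.
In each layer the seepage velocity is v_i = q/n_i, so the layer transit time is t_i = b_i·n_i / q:
  layer 1 (weathered basalt): t_1 = 7.21 × 0.19 / 1.431e-06 = 9.570e+05 d
  layer 2 (clay): t_2 = 13.3 × 0.05 / 1.431e-06 = 4.646e+05 d
Total t = Σ t_i = 1.422e+06 days = 3892 years.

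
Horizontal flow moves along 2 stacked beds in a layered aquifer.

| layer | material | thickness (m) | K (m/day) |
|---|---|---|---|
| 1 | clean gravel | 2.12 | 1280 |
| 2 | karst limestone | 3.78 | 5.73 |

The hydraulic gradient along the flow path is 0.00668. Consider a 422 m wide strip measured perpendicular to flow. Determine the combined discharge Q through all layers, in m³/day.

Flow is parallel to layering, so each bed carries its own Darcy discharge and the transmissivities add.
Σ(K_i·b_i) = 1280×2.12 + 5.73×3.78 = 2735 m²/day.
Hydraulic gradient i = 0.00668.
Q = Σ(K_i·b_i) · W · i = 2735 × 422 × 0.006680 = 7711 m³/day.

7710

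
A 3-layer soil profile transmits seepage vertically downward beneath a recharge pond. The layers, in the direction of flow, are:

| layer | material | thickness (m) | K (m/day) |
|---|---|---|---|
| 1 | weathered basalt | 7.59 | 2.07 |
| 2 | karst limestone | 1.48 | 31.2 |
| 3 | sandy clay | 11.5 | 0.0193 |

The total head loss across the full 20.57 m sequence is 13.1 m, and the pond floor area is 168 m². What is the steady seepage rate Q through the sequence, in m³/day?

Flow is perpendicular to layering, so the layers act in series and the equivalent K is the thickness-weighted harmonic mean.
Total thickness L = 7.59 + 1.48 + 11.5 = 20.57 m.
Σ(b_i/K_i) = 7.59/2.07 + 1.48/31.2 + 11.5/0.0193 = 599.6 d.
K_eq = L / Σ(b_i/K_i) = 20.57 / 599.6 = 0.03431 m/day.
Q = K_eq · A · (Δh/L) = 0.03431 × 168 × (13.1/20.57) = 3.671 m³/day.

3.67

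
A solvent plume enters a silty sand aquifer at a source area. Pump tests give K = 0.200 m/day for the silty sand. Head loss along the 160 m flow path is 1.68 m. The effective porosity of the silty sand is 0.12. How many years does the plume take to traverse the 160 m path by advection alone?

Hydraulic gradient i = Δh / L = 1.68 / 160 = 0.01050.
Darcy flux q = K · i = 0.2000 × 0.01050 = 0.002100 m/day.
Seepage velocity v = q / n_e = 0.002100 / 0.12 = 0.01750 m/day.
Travel time t = L / v = 160 / 0.01750 = 9143 days = 25.03 years.

25.0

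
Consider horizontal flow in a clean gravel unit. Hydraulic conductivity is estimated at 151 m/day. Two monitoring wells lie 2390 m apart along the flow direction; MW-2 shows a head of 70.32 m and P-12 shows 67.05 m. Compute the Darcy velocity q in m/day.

0.207

Hydraulic gradient i = (70.32 − 67.05) / 2390 = 3.27 / 2390 = 0.001368.
Specific discharge q = K · i = 151.0 × 0.001368 = 0.2066 m/day.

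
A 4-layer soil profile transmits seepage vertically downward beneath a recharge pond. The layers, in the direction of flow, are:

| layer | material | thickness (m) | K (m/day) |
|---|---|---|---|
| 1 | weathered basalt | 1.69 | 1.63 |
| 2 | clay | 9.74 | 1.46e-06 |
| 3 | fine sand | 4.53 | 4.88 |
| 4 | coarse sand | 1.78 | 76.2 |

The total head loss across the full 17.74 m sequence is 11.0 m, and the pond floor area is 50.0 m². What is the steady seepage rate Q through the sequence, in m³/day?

Flow is perpendicular to layering, so the layers act in series and the equivalent K is the thickness-weighted harmonic mean.
Total thickness L = 1.69 + 9.74 + 4.53 + 1.78 = 17.74 m.
Σ(b_i/K_i) = 1.69/1.63 + 9.74/1.46e-06 + 4.53/4.88 + 1.78/76.2 = 6.671e+06 d.
K_eq = L / Σ(b_i/K_i) = 17.74 / 6.671e+06 = 2.659e-06 m/day.
Q = K_eq · A · (Δh/L) = 2.659e-06 × 50.0 × (11.0/17.74) = 8.244e-05 m³/day.

8.24e-05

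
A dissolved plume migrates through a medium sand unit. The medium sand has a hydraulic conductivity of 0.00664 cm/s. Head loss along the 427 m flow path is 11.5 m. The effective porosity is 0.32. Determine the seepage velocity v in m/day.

0.483

Convert K: 0.00664 cm/s × 864 = 5.737 m/day.
Hydraulic gradient i = Δh / L = 11.5 / 427 = 0.02693.
Darcy flux q = K · i = 5.737 × 0.02693 = 0.1545 m/day.
Seepage velocity v = q / n_e = 0.1545 / 0.32 = 0.4828 m/day.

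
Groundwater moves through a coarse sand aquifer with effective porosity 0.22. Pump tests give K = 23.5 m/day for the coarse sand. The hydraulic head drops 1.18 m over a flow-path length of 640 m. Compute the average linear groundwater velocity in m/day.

Hydraulic gradient i = Δh / L = 1.18 / 640 = 0.001844.
Darcy flux q = K · i = 23.50 × 0.001844 = 0.04333 m/day.
Seepage velocity v = q / n_e = 0.04333 / 0.22 = 0.1969 m/day.

0.197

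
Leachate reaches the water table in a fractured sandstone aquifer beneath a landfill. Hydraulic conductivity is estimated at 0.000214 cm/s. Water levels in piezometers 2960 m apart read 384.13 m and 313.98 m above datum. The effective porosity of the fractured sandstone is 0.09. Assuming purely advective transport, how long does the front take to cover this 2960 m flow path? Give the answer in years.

166

Convert K: 0.000214 cm/s × 864 = 0.1849 m/day.
Hydraulic gradient i = (384.13 − 313.98) / 2960 = 70.15 / 2960 = 0.02370.
Darcy flux q = K · i = 0.1849 × 0.02370 = 0.004382 m/day.
Seepage velocity v = q / n_e = 0.004382 / 0.09 = 0.04869 m/day.
Travel time t = L / v = 2960 / 0.04869 = 60795 days = 166.4 years.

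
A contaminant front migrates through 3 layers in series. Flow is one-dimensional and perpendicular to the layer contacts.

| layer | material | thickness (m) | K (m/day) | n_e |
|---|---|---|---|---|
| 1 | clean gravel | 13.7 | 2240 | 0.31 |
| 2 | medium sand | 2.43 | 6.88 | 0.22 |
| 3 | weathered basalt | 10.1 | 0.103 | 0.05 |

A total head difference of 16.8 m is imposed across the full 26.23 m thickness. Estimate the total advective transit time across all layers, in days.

31.0

With flow normal to the layers, continuity requires the same specific discharge q through every layer.
Σ(b_i/K_i) = 13.7/2240 + 2.43/6.88 + 10.1/0.103 = 98.42 d.
q = Δh / Σ(b_i/K_i) = 16.8 / 98.42 = 0.1707 m/day.
In each layer the seepage velocity is v_i = q/n_i, so the layer transit time is t_i = b_i·n_i / q:
  layer 1 (clean gravel): t_1 = 13.7 × 0.31 / 0.1707 = 24.88 d
  layer 2 (medium sand): t_2 = 2.43 × 0.22 / 0.1707 = 3.132 d
  layer 3 (weathered basalt): t_3 = 10.1 × 0.05 / 0.1707 = 2.958 d
Total t = Σ t_i = 30.97 days.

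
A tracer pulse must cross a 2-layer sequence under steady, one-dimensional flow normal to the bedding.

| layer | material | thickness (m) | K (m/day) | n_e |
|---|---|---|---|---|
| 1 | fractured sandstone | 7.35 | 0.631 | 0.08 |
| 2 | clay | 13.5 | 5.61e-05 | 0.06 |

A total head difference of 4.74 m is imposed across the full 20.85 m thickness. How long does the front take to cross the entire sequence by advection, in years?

With flow normal to the layers, continuity requires the same specific discharge q through every layer.
Σ(b_i/K_i) = 7.35/0.631 + 13.5/5.61e-05 = 2.407e+05 d.
q = Δh / Σ(b_i/K_i) = 4.74 / 2.407e+05 = 1.970e-05 m/day.
In each layer the seepage velocity is v_i = q/n_i, so the layer transit time is t_i = b_i·n_i / q:
  layer 1 (fractured sandstone): t_1 = 7.35 × 0.08 / 1.970e-05 = 29853 d
  layer 2 (clay): t_2 = 13.5 × 0.06 / 1.970e-05 = 41124 d
Total t = Σ t_i = 70978 days = 194.3 years.

194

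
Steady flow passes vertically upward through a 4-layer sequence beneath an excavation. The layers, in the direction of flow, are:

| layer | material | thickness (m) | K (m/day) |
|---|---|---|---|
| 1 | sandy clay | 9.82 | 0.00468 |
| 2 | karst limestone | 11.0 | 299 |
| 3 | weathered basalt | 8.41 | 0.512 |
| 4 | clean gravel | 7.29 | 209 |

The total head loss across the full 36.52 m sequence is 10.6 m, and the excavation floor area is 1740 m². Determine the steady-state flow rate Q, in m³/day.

8.72

Flow is perpendicular to layering, so the layers act in series and the equivalent K is the thickness-weighted harmonic mean.
Total thickness L = 9.82 + 11.0 + 8.41 + 7.29 = 36.52 m.
Σ(b_i/K_i) = 9.82/0.00468 + 11.0/299 + 8.41/0.512 + 7.29/209 = 2115 d.
K_eq = L / Σ(b_i/K_i) = 36.52 / 2115 = 0.01727 m/day.
Q = K_eq · A · (Δh/L) = 0.01727 × 1740 × (10.6/36.52) = 8.721 m³/day.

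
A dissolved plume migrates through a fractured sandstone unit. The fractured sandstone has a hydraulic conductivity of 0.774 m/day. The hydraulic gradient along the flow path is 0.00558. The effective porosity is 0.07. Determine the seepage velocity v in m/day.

0.0617

Hydraulic gradient i = 0.00558.
Darcy flux q = K · i = 0.7740 × 0.005580 = 0.004319 m/day.
Seepage velocity v = q / n_e = 0.004319 / 0.07 = 0.06170 m/day.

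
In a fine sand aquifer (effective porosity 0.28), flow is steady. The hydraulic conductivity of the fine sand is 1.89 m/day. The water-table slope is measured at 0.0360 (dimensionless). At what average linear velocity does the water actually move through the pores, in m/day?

Hydraulic gradient i = 0.0360.
Darcy flux q = K · i = 1.890 × 0.03600 = 0.06804 m/day.
Seepage velocity v = q / n_e = 0.06804 / 0.28 = 0.2430 m/day.

0.243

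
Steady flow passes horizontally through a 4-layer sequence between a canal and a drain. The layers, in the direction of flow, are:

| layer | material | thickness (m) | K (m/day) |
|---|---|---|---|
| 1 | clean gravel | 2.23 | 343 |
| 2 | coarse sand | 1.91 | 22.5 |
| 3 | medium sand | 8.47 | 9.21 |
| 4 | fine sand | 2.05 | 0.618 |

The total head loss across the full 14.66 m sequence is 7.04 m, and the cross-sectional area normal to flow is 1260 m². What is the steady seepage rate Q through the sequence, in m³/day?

2050

Flow is perpendicular to layering, so the layers act in series and the equivalent K is the thickness-weighted harmonic mean.
Total thickness L = 2.23 + 1.91 + 8.47 + 2.05 = 14.66 m.
Σ(b_i/K_i) = 2.23/343 + 1.91/22.5 + 8.47/9.21 + 2.05/0.618 = 4.328 d.
K_eq = L / Σ(b_i/K_i) = 14.66 / 4.328 = 3.387 m/day.
Q = K_eq · A · (Δh/L) = 3.387 × 1260 × (7.04/14.66) = 2049 m³/day.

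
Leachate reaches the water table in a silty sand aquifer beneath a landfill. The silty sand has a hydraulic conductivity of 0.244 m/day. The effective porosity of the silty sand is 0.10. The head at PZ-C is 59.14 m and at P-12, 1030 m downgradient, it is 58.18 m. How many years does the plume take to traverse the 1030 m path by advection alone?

1240

Hydraulic gradient i = (59.14 − 58.18) / 1030 = 0.96 / 1030 = 0.0009320.
Darcy flux q = K · i = 0.2440 × 0.0009320 = 0.0002274 m/day.
Seepage velocity v = q / n_e = 0.0002274 / 0.10 = 0.002274 m/day.
Travel time t = L / v = 1030 / 0.002274 = 4.529e+05 days = 1240 years.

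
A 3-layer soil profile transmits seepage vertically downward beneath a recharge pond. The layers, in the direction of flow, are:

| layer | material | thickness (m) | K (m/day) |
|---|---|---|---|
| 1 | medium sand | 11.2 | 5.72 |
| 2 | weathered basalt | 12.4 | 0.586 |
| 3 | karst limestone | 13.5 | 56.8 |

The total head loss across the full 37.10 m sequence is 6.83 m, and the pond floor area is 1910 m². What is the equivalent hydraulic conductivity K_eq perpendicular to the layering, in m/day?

Flow is perpendicular to layering, so the layers act in series and the equivalent K is the thickness-weighted harmonic mean.
Total thickness L = 11.2 + 12.4 + 13.5 = 37.10 m.
Σ(b_i/K_i) = 11.2/5.72 + 12.4/0.586 + 13.5/56.8 = 23.36 d.
K_eq = L / Σ(b_i/K_i) = 37.10 / 23.36 = 1.588 m/day.

1.59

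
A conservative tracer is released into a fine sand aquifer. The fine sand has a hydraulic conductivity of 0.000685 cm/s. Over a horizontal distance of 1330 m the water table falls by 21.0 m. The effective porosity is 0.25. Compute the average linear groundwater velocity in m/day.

Convert K: 0.000685 cm/s × 864 = 0.5918 m/day.
Hydraulic gradient i = Δh / L = 21.0 / 1330 = 0.01579.
Darcy flux q = K · i = 0.5918 × 0.01579 = 0.009345 m/day.
Seepage velocity v = q / n_e = 0.009345 / 0.25 = 0.03738 m/day.

0.0374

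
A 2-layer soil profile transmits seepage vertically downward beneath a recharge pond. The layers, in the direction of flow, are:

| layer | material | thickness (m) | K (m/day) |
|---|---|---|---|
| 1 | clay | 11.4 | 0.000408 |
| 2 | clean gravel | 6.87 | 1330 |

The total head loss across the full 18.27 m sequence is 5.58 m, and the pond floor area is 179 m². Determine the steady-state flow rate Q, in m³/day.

0.0357

Flow is perpendicular to layering, so the layers act in series and the equivalent K is the thickness-weighted harmonic mean.
Total thickness L = 11.4 + 6.87 = 18.27 m.
Σ(b_i/K_i) = 11.4/0.000408 + 6.87/1330 = 27941 d.
K_eq = L / Σ(b_i/K_i) = 18.27 / 27941 = 0.0006539 m/day.
Q = K_eq · A · (Δh/L) = 0.0006539 × 179 × (5.58/18.27) = 0.03575 m³/day.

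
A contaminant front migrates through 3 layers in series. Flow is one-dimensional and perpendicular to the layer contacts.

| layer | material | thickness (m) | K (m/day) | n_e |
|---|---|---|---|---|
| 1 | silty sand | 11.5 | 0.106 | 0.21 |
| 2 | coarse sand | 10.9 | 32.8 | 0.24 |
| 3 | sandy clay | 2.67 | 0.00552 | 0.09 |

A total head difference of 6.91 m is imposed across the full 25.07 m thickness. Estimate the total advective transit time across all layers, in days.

452

With flow normal to the layers, continuity requires the same specific discharge q through every layer.
Σ(b_i/K_i) = 11.5/0.106 + 10.9/32.8 + 2.67/0.00552 = 592.5 d.
q = Δh / Σ(b_i/K_i) = 6.91 / 592.5 = 0.01166 m/day.
In each layer the seepage velocity is v_i = q/n_i, so the layer transit time is t_i = b_i·n_i / q:
  layer 1 (silty sand): t_1 = 11.5 × 0.21 / 0.01166 = 207.1 d
  layer 2 (coarse sand): t_2 = 10.9 × 0.24 / 0.01166 = 224.3 d
  layer 3 (sandy clay): t_3 = 2.67 × 0.09 / 0.01166 = 20.61 d
Total t = Σ t_i = 452.0 days.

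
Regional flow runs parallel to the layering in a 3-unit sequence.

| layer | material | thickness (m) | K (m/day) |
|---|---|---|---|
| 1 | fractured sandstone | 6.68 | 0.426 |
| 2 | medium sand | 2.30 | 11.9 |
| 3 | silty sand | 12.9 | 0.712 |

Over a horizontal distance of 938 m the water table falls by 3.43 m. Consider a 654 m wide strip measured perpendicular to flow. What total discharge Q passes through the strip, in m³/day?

94.2

Flow is parallel to layering, so each bed carries its own Darcy discharge and the transmissivities add.
Σ(K_i·b_i) = 0.426×6.68 + 11.9×2.30 + 0.712×12.9 = 39.40 m²/day.
Hydraulic gradient i = Δh / L = 3.43 / 938 = 0.003657.
Q = Σ(K_i·b_i) · W · i = 39.40 × 654 × 0.003657 = 94.23 m³/day.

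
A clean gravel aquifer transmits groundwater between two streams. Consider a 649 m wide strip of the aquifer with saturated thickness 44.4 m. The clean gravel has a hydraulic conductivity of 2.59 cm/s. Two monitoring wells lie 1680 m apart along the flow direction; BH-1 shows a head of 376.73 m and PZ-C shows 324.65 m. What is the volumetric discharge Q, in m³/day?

Convert K: 2.59 cm/s × 864 = 2238 m/day.
Cross-sectional area A = 649 × 44.4 = 28816 m².
Hydraulic gradient i = (376.73 − 324.65) / 1680 = 52.08 / 1680 = 0.03100.
Darcy's law: Q = K · A · i = 2238 × 28816 × 0.03100 = 1.999e+06 m³/day.

2.00e+06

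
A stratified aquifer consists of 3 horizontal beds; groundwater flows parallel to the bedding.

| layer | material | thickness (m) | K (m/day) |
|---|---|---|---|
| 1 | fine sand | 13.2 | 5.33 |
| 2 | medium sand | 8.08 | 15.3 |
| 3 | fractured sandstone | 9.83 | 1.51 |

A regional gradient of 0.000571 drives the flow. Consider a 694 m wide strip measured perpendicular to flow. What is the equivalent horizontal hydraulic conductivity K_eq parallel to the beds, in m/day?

6.71

Flow is parallel to layering, so each bed carries its own Darcy discharge and the transmissivities add.
Σ(K_i·b_i) = 5.33×13.2 + 15.3×8.08 + 1.51×9.83 = 208.8 m²/day.
Total thickness b = 31.11 m, so K_eq = Σ(K_i·b_i)/b = 6.712 m/day.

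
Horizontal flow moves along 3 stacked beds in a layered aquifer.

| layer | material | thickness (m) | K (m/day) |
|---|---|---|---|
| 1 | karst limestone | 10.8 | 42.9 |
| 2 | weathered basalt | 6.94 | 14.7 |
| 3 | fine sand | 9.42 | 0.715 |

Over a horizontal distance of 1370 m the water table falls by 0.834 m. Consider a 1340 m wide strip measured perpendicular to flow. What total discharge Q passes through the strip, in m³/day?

Flow is parallel to layering, so each bed carries its own Darcy discharge and the transmissivities add.
Σ(K_i·b_i) = 42.9×10.8 + 14.7×6.94 + 0.715×9.42 = 572.1 m²/day.
Hydraulic gradient i = Δh / L = 0.834 / 1370 = 0.0006088.
Q = Σ(K_i·b_i) · W · i = 572.1 × 1340 × 0.0006088 = 466.7 m³/day.

467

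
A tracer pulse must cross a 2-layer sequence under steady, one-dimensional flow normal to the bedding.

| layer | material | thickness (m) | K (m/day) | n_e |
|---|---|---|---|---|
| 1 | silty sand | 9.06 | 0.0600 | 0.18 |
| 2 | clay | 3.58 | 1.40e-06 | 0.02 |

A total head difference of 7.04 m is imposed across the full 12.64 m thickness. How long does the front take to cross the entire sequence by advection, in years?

1690

With flow normal to the layers, continuity requires the same specific discharge q through every layer.
Σ(b_i/K_i) = 9.06/0.0600 + 3.58/1.40e-06 = 2.557e+06 d.
q = Δh / Σ(b_i/K_i) = 7.04 / 2.557e+06 = 2.753e-06 m/day.
In each layer the seepage velocity is v_i = q/n_i, so the layer transit time is t_i = b_i·n_i / q:
  layer 1 (silty sand): t_1 = 9.06 × 0.18 / 2.753e-06 = 5.924e+05 d
  layer 2 (clay): t_2 = 3.58 × 0.02 / 2.753e-06 = 26009 d
Total t = Σ t_i = 6.184e+05 days = 1693 years.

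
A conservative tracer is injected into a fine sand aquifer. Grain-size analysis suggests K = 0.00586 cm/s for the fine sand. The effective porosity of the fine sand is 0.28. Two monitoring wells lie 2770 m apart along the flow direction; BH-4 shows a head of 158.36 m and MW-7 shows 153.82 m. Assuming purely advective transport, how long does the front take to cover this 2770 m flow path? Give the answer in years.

256

Convert K: 0.00586 cm/s × 864 = 5.063 m/day.
Hydraulic gradient i = (158.36 − 153.82) / 2770 = 4.54 / 2770 = 0.001639.
Darcy flux q = K · i = 5.063 × 0.001639 = 0.008298 m/day.
Seepage velocity v = q / n_e = 0.008298 / 0.28 = 0.02964 m/day.
Travel time t = L / v = 2770 / 0.02964 = 93465 days = 255.9 years.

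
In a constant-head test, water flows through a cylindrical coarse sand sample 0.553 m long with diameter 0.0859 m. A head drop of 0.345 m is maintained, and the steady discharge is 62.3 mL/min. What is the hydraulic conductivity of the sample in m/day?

24.8

Cross-sectional area A = π·(d/2)² = π × (0.0859/2)² = 0.005795 m².
Convert discharge: 62.3 mL/min = 1.038e-06 m³/s.
Darcy's law rearranged: K = Q·L / (A·Δh) = 1.038e-06 × 0.553 / (0.005795 × 0.345) = 0.0002872 m/s = 24.81 m/day.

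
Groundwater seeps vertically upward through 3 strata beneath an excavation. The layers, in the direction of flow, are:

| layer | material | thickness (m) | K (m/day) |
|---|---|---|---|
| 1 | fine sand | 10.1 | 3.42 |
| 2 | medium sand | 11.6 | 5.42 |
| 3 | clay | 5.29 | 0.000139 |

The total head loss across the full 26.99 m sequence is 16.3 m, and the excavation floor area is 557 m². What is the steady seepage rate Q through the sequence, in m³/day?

Flow is perpendicular to layering, so the layers act in series and the equivalent K is the thickness-weighted harmonic mean.
Total thickness L = 10.1 + 11.6 + 5.29 = 26.99 m.
Σ(b_i/K_i) = 10.1/3.42 + 11.6/5.42 + 5.29/0.000139 = 38063 d.
K_eq = L / Σ(b_i/K_i) = 26.99 / 38063 = 0.0007091 m/day.
Q = K_eq · A · (Δh/L) = 0.0007091 × 557 × (16.3/26.99) = 0.2385 m³/day.

0.239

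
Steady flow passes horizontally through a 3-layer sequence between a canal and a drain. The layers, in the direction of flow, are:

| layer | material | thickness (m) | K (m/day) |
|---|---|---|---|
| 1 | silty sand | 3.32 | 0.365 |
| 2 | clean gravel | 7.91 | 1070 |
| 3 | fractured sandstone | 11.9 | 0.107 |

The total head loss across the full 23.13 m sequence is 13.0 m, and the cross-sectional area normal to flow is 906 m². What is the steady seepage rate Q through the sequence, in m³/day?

Flow is perpendicular to layering, so the layers act in series and the equivalent K is the thickness-weighted harmonic mean.
Total thickness L = 3.32 + 7.91 + 11.9 = 23.13 m.
Σ(b_i/K_i) = 3.32/0.365 + 7.91/1070 + 11.9/0.107 = 120.3 d.
K_eq = L / Σ(b_i/K_i) = 23.13 / 120.3 = 0.1922 m/day.
Q = K_eq · A · (Δh/L) = 0.1922 × 906 × (13.0/23.13) = 97.89 m³/day.

97.9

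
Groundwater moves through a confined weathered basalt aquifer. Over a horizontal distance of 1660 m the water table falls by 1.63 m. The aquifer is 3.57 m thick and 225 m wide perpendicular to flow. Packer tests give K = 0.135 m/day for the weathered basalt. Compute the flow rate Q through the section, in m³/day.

Cross-sectional area A = 225 × 3.57 = 803.2 m².
Hydraulic gradient i = Δh / L = 1.63 / 1660 = 0.0009819.
Darcy's law: Q = K · A · i = 0.1350 × 803.2 × 0.0009819 = 0.1065 m³/day.

0.106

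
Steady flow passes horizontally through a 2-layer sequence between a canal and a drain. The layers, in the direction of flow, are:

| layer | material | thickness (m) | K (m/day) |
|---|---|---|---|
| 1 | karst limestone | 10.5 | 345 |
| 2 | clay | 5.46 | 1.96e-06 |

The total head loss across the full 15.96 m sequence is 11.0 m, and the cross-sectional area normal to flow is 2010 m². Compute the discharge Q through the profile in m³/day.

Flow is perpendicular to layering, so the layers act in series and the equivalent K is the thickness-weighted harmonic mean.
Total thickness L = 10.5 + 5.46 = 15.96 m.
Σ(b_i/K_i) = 10.5/345 + 5.46/1.96e-06 = 2.786e+06 d.
K_eq = L / Σ(b_i/K_i) = 15.96 / 2.786e+06 = 5.729e-06 m/day.
Q = K_eq · A · (Δh/L) = 5.729e-06 × 2010 × (11.0/15.96) = 0.007937 m³/day.

0.00794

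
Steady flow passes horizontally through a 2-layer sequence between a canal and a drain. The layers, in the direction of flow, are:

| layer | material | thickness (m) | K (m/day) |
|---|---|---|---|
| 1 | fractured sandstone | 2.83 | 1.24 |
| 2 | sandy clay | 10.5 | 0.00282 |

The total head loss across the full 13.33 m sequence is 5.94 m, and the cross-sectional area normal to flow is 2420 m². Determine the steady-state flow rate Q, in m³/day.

3.86

Flow is perpendicular to layering, so the layers act in series and the equivalent K is the thickness-weighted harmonic mean.
Total thickness L = 2.83 + 10.5 = 13.33 m.
Σ(b_i/K_i) = 2.83/1.24 + 10.5/0.00282 = 3726 d.
K_eq = L / Σ(b_i/K_i) = 13.33 / 3726 = 0.003578 m/day.
Q = K_eq · A · (Δh/L) = 0.003578 × 2420 × (5.94/13.33) = 3.858 m³/day.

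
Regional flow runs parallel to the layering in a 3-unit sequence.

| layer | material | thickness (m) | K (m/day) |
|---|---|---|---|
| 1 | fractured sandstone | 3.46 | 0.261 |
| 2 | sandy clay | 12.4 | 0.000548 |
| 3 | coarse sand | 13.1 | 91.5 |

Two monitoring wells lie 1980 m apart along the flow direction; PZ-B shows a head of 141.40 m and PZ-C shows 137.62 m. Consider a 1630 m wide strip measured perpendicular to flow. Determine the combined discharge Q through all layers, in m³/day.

3730

Flow is parallel to layering, so each bed carries its own Darcy discharge and the transmissivities add.
Σ(K_i·b_i) = 0.261×3.46 + 0.000548×12.4 + 91.5×13.1 = 1200 m²/day.
Hydraulic gradient i = (141.40 − 137.62) / 1980 = 3.78 / 1980 = 0.001909.
Q = Σ(K_i·b_i) · W · i = 1200 × 1630 × 0.001909 = 3733 m³/day.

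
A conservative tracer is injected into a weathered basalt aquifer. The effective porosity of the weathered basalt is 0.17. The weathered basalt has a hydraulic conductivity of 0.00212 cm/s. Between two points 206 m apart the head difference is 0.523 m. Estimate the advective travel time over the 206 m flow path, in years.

20.6

Convert K: 0.00212 cm/s × 864 = 1.832 m/day.
Hydraulic gradient i = Δh / L = 0.523 / 206 = 0.002539.
Darcy flux q = K · i = 1.832 × 0.002539 = 0.004650 m/day.
Seepage velocity v = q / n_e = 0.004650 / 0.17 = 0.02735 m/day.
Travel time t = L / v = 206 / 0.02735 = 7531 days = 20.62 years.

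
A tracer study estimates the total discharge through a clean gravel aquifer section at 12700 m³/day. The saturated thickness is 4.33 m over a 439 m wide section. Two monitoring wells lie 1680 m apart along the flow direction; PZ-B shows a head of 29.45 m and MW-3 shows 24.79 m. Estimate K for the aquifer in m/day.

2410

Cross-sectional area A = 439 × 4.33 = 1901 m².
Hydraulic gradient i = (29.45 − 24.79) / 1680 = 4.66 / 1680 = 0.002774.
From Q = K·A·i, K = Q / (A·i) = 12700 / (1901 × 0.002774) = 2409 m/day.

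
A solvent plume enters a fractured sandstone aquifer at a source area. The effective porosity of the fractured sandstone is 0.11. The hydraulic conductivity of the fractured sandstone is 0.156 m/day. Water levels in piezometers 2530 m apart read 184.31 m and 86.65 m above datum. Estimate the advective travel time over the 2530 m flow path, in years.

127

Hydraulic gradient i = (184.31 − 86.65) / 2530 = 97.66 / 2530 = 0.03860.
Darcy flux q = K · i = 0.1560 × 0.03860 = 0.006022 m/day.
Seepage velocity v = q / n_e = 0.006022 / 0.11 = 0.05474 m/day.
Travel time t = L / v = 2530 / 0.05474 = 46216 days = 126.5 years.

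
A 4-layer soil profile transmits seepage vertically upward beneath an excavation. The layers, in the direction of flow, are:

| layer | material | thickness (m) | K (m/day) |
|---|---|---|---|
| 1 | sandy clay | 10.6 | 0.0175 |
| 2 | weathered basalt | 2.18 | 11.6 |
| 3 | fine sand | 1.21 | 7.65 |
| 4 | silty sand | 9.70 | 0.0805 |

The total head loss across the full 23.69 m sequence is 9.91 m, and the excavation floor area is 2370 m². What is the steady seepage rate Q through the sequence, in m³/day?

Flow is perpendicular to layering, so the layers act in series and the equivalent K is the thickness-weighted harmonic mean.
Total thickness L = 10.6 + 2.18 + 1.21 + 9.70 = 23.69 m.
Σ(b_i/K_i) = 10.6/0.0175 + 2.18/11.6 + 1.21/7.65 + 9.70/0.0805 = 726.6 d.
K_eq = L / Σ(b_i/K_i) = 23.69 / 726.6 = 0.03261 m/day.
Q = K_eq · A · (Δh/L) = 0.03261 × 2370 × (9.91/23.69) = 32.33 m³/day.

32.3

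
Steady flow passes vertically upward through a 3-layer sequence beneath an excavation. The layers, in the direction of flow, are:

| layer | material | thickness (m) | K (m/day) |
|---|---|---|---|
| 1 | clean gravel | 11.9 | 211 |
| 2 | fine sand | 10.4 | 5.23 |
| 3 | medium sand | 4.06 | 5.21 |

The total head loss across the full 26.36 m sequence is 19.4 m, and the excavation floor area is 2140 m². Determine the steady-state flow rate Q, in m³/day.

Flow is perpendicular to layering, so the layers act in series and the equivalent K is the thickness-weighted harmonic mean.
Total thickness L = 11.9 + 10.4 + 4.06 = 26.36 m.
Σ(b_i/K_i) = 11.9/211 + 10.4/5.23 + 4.06/5.21 = 2.824 d.
K_eq = L / Σ(b_i/K_i) = 26.36 / 2.824 = 9.334 m/day.
Q = K_eq · A · (Δh/L) = 9.334 × 2140 × (19.4/26.36) = 14700 m³/day.

14700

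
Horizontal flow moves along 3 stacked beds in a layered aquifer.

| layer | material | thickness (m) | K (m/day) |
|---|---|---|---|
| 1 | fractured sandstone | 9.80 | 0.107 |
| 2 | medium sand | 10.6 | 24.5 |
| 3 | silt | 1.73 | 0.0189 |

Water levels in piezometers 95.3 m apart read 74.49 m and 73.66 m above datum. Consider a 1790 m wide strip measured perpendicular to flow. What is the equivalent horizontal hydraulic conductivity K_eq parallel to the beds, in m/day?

11.8

Flow is parallel to layering, so each bed carries its own Darcy discharge and the transmissivities add.
Σ(K_i·b_i) = 0.107×9.80 + 24.5×10.6 + 0.0189×1.73 = 260.8 m²/day.
Total thickness b = 22.13 m, so K_eq = Σ(K_i·b_i)/b = 11.78 m/day.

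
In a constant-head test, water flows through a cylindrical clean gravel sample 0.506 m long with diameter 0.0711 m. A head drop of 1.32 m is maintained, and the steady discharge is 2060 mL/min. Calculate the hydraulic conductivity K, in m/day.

286

Cross-sectional area A = π·(d/2)² = π × (0.0711/2)² = 0.003970 m².
Convert discharge: 2060 mL/min = 3.433e-05 m³/s.
Darcy's law rearranged: K = Q·L / (A·Δh) = 3.433e-05 × 0.506 / (0.003970 × 1.32) = 0.003315 m/s = 286.4 m/day.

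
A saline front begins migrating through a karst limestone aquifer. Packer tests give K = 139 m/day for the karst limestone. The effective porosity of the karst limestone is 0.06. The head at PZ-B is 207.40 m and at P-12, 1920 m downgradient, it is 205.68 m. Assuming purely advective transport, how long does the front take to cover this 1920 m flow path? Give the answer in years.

Hydraulic gradient i = (207.40 − 205.68) / 1920 = 1.72 / 1920 = 0.0008958.
Darcy flux q = K · i = 139.0 × 0.0008958 = 0.1245 m/day.
Seepage velocity v = q / n_e = 0.1245 / 0.06 = 2.075 m/day.
Travel time t = L / v = 1920 / 2.075 = 925.1 days = 2.533 years.

2.53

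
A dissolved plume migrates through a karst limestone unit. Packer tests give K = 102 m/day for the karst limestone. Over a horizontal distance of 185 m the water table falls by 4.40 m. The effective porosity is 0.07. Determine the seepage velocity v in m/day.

Hydraulic gradient i = Δh / L = 4.40 / 185 = 0.02378.
Darcy flux q = K · i = 102.0 × 0.02378 = 2.426 m/day.
Seepage velocity v = q / n_e = 2.426 / 0.07 = 34.66 m/day.

34.7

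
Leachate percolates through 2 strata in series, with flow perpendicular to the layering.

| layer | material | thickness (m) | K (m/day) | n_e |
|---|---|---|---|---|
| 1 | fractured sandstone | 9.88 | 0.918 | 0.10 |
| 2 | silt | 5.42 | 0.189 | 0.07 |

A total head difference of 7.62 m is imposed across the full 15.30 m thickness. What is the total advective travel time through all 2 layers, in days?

With flow normal to the layers, continuity requires the same specific discharge q through every layer.
Σ(b_i/K_i) = 9.88/0.918 + 5.42/0.189 = 39.44 d.
q = Δh / Σ(b_i/K_i) = 7.62 / 39.44 = 0.1932 m/day.
In each layer the seepage velocity is v_i = q/n_i, so the layer transit time is t_i = b_i·n_i / q:
  layer 1 (fractured sandstone): t_1 = 9.88 × 0.10 / 0.1932 = 5.114 d
  layer 2 (silt): t_2 = 5.42 × 0.07 / 0.1932 = 1.964 d
Total t = Σ t_i = 7.077 days.

7.08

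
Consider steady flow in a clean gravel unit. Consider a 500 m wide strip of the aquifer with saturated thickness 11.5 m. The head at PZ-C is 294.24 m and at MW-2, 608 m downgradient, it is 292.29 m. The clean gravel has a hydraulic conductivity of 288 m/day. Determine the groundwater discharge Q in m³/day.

5310

Cross-sectional area A = 500 × 11.5 = 5750 m².
Hydraulic gradient i = (294.24 − 292.29) / 608 = 1.95 / 608 = 0.003207.
Darcy's law: Q = K · A · i = 288.0 × 5750 × 0.003207 = 5311 m³/day.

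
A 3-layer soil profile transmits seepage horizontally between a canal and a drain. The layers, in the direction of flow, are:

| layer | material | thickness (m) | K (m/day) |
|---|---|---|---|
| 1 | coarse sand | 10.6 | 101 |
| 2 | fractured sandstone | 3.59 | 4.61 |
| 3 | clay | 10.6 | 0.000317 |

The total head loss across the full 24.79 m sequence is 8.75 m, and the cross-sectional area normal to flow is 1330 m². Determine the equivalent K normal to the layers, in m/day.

0.000741

Flow is perpendicular to layering, so the layers act in series and the equivalent K is the thickness-weighted harmonic mean.
Total thickness L = 10.6 + 3.59 + 10.6 = 24.79 m.
Σ(b_i/K_i) = 10.6/101 + 3.59/4.61 + 10.6/0.000317 = 33439 d.
K_eq = L / Σ(b_i/K_i) = 24.79 / 33439 = 0.0007413 m/day.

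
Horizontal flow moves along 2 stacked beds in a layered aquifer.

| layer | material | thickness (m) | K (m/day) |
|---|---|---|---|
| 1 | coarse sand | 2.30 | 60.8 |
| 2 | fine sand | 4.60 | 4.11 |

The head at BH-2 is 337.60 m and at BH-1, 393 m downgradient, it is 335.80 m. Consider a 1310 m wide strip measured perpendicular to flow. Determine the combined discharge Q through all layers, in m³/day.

952

Flow is parallel to layering, so each bed carries its own Darcy discharge and the transmissivities add.
Σ(K_i·b_i) = 60.8×2.30 + 4.11×4.60 = 158.7 m²/day.
Hydraulic gradient i = (337.60 − 335.80) / 393 = 1.8 / 393 = 0.004580.
Q = Σ(K_i·b_i) · W · i = 158.7 × 1310 × 0.004580 = 952.5 m³/day.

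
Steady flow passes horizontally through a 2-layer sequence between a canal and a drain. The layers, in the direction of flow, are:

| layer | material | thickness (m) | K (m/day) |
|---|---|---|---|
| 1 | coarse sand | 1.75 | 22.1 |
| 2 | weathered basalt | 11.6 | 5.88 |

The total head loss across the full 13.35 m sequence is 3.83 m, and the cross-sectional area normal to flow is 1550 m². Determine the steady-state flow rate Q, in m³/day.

Flow is perpendicular to layering, so the layers act in series and the equivalent K is the thickness-weighted harmonic mean.
Total thickness L = 1.75 + 11.6 = 13.35 m.
Σ(b_i/K_i) = 1.75/22.1 + 11.6/5.88 = 2.052 d.
K_eq = L / Σ(b_i/K_i) = 13.35 / 2.052 = 6.506 m/day.
Q = K_eq · A · (Δh/L) = 6.506 × 1550 × (3.83/13.35) = 2893 m³/day.

2890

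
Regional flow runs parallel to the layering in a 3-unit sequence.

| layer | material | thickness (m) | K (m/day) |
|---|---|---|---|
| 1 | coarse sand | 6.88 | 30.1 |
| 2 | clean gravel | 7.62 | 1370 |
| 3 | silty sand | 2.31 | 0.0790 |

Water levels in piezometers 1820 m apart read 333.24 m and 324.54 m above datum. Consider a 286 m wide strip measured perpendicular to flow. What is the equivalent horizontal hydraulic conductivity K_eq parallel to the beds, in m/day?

Flow is parallel to layering, so each bed carries its own Darcy discharge and the transmissivities add.
Σ(K_i·b_i) = 30.1×6.88 + 1370×7.62 + 0.0790×2.31 = 10647 m²/day.
Total thickness b = 16.81 m, so K_eq = Σ(K_i·b_i)/b = 633.4 m/day.

633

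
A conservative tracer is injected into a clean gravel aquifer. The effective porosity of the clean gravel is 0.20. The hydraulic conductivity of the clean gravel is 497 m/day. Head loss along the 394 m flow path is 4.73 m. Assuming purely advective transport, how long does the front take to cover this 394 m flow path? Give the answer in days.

Hydraulic gradient i = Δh / L = 4.73 / 394 = 0.01201.
Darcy flux q = K · i = 497.0 × 0.01201 = 5.967 m/day.
Seepage velocity v = q / n_e = 5.967 / 0.20 = 29.83 m/day.
Travel time t = L / v = 394 / 29.83 = 13.21 days.

13.2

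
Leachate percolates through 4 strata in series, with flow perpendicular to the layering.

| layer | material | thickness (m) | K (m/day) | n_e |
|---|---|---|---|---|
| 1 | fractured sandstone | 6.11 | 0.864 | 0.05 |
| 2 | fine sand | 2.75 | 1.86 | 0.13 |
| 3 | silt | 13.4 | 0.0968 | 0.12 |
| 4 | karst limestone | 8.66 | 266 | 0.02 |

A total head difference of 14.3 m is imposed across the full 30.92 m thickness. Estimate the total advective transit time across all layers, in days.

25.1

With flow normal to the layers, continuity requires the same specific discharge q through every layer.
Σ(b_i/K_i) = 6.11/0.864 + 2.75/1.86 + 13.4/0.0968 + 8.66/266 = 147.0 d.
q = Δh / Σ(b_i/K_i) = 14.3 / 147.0 = 0.09727 m/day.
In each layer the seepage velocity is v_i = q/n_i, so the layer transit time is t_i = b_i·n_i / q:
  layer 1 (fractured sandstone): t_1 = 6.11 × 0.05 / 0.09727 = 3.141 d
  layer 2 (fine sand): t_2 = 2.75 × 0.13 / 0.09727 = 3.675 d
  layer 3 (silt): t_3 = 13.4 × 0.12 / 0.09727 = 16.53 d
  layer 4 (karst limestone): t_4 = 8.66 × 0.02 / 0.09727 = 1.781 d
Total t = Σ t_i = 25.13 days.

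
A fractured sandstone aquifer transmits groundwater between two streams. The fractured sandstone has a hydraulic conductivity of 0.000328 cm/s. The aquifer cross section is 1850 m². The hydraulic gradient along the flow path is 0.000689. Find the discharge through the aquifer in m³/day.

0.361

Convert K: 0.000328 cm/s × 864 = 0.2834 m/day.
Hydraulic gradient i = 0.000689.
Darcy's law: Q = K · A · i = 0.2834 × 1850 × 0.0006890 = 0.3612 m³/day.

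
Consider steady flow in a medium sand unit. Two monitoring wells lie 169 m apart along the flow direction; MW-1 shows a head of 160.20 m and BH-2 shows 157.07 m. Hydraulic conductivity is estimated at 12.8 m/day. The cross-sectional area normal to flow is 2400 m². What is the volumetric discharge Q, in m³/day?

569

Hydraulic gradient i = (160.20 − 157.07) / 169 = 3.13 / 169 = 0.01852.
Darcy's law: Q = K · A · i = 12.80 × 2400 × 0.01852 = 569.0 m³/day.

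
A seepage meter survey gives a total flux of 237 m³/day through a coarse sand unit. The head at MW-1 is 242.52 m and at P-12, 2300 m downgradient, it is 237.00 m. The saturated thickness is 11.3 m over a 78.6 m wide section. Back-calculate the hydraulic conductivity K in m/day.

Cross-sectional area A = 78.6 × 11.3 = 888.2 m².
Hydraulic gradient i = (242.52 − 237.00) / 2300 = 5.52 / 2300 = 0.002400.
From Q = K·A·i, K = Q / (A·i) = 237 / (888.2 × 0.002400) = 111.2 m/day.

111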